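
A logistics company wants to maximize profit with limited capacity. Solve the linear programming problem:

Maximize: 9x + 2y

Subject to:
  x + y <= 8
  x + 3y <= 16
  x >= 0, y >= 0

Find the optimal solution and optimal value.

Feasible vertices: (0, 0), (0, 16/3), (4, 4), (8, 0)
Objective 9x + 2y at each:
  (0, 0): 0
  (0, 16/3): 32/3
  (4, 4): 44
  (8, 0): 72
Maximum is 72 at (8, 0).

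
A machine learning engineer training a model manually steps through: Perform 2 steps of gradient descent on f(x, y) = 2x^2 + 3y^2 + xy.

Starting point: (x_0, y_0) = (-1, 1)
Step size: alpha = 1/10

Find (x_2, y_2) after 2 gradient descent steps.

f(x,y) = 2x^2 + 3y^2 + xy
grad_x = 4x + 1y, grad_y = 6y + 1x
Step 1: grad = (-3, 5), (-7/10, 1/2)
Step 2: grad = (-23/10, 23/10), (-47/100, 27/100)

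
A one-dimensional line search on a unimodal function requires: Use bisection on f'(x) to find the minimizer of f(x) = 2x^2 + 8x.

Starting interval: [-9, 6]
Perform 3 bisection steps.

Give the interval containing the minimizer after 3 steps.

Finding critical point of f(x) = 2x^2 + 8x using bisection on f'(x) = 4x + 8.
f'(x) = 0 when x = -2.
Starting interval: [-9, 6]
Step 1: mid = -3/2, f'(mid) = 2, new interval = [-9, -3/2]
Step 2: mid = -21/4, f'(mid) = -13, new interval = [-21/4, -3/2]
Step 3: mid = -27/8, f'(mid) = -11/2, new interval = [-27/8, -3/2]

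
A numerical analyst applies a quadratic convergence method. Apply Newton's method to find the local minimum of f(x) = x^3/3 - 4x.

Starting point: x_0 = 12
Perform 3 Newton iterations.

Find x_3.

f(x) = x^3/3 - 4x
f'(x) = x^2 - 4, f''(x) = 2x
Newton update: x_{n+1} = x_n - (x_n^2 - 4)/(2*x_n)
Step 1: x_0 = 12, f'=140, f''=24, x_1 = 37/6
Step 2: x_1 = 37/6, f'=1225/36, f''=37/3, x_2 = 1513/444
Step 3: x_2 = 1513/444, f'=1500625/197136, f''=1513/222, x_3 = 3077713/1343544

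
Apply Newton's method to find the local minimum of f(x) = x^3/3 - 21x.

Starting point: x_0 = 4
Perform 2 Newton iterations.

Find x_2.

f(x) = x^3/3 - 21x
f'(x) = x^2 - 21, f''(x) = 2x
Newton update: x_{n+1} = x_n - (x_n^2 - 21)/(2*x_n)
Step 1: x_0 = 4, f'=-5, f''=8, x_1 = 37/8
Step 2: x_1 = 37/8, f'=25/64, f''=37/4, x_2 = 2713/592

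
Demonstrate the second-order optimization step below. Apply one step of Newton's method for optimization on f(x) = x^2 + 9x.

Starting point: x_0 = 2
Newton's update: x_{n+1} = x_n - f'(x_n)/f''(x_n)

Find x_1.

f(x) = x^2 + 9x
f'(x) = 2x + (9), f''(x) = 2
Newton step: x_1 = x_0 - f'(x_0)/f''(x_0)
f'(2) = 13
x_1 = 2 - 13/2 = -9/2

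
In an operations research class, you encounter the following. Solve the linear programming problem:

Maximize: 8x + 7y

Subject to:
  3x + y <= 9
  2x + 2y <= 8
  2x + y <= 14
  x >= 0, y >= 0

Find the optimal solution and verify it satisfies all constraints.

Feasible vertices: (0, 0), (0, 4), (5/2, 3/2), (3, 0)
Objective 8x + 7y at each vertex:
  (0, 0): 0
  (0, 4): 28
  (5/2, 3/2): 61/2
  (3, 0): 24
Maximum is 61/2 at (5/2, 3/2).
Verify constraints at (x, y) = (5/2, 3/2):
  3*(5/2) + 1*(3/2) = 9 <= 9 (active)
  2*(5/2) + 2*(3/2) = 8 <= 8 (active)
  2*(5/2) + 1*(3/2) = 13/2 <= 14
  x = 5/2 >= 0, y = 3/2 >= 0. All constraints satisfied.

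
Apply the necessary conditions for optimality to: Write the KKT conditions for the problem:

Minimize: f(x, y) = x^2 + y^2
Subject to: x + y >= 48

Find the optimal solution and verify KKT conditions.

KKT conditions for min x^2 + y^2 s.t. x + y >= 48:
Stationarity: 2x = mu, 2y = mu
So x = y = mu/2.
Complementary slackness: mu*(x + y - 48) = 0
Primal feasibility: x + y >= 48; dual feasibility: mu >= 0
If mu = 0 then x = y = 0, but 0 + 0 < 48 is infeasible, so the constraint is active.
Constraint active: x + y = 2*(mu/2) = 48 => mu = 48
x = y = 24, f = 1152
Verify: stationarity 2*24 = 48 = mu; primal 24 + 24 = 48 >= 48; dual mu = 48 >= 0; complementary slackness 48*(48 - 48) = 0. All KKT conditions hold.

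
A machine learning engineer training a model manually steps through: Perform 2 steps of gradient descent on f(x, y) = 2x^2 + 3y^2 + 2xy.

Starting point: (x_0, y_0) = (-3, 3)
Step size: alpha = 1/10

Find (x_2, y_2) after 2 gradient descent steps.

f(x,y) = 2x^2 + 3y^2 + 2xy
grad_x = 4x + 2y, grad_y = 6y + 2x
Step 1: grad = (-6, 12), (-12/5, 9/5)
Step 2: grad = (-6, 6), (-9/5, 6/5)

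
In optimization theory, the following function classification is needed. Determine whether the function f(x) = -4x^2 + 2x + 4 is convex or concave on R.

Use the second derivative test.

f(x) = -4x^2 + 2x + 4
f'(x) = -8x + 2
f''(x) = -8
Since f''(x) = -8 < 0 for all x, f is concave on R.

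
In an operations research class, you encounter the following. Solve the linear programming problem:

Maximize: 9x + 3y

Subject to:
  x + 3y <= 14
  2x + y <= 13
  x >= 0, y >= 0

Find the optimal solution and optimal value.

Feasible vertices: (0, 0), (0, 14/3), (5, 3), (13/2, 0)
Objective 9x + 3y at each:
  (0, 0): 0
  (0, 14/3): 14
  (5, 3): 54
  (13/2, 0): 117/2
Maximum is 117/2 at (13/2, 0).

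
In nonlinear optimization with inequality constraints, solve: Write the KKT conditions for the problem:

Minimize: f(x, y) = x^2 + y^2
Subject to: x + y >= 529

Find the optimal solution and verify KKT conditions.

KKT conditions for min x^2 + y^2 s.t. x + y >= 529:
Stationarity: 2x = mu, 2y = mu
So x = y = mu/2.
Complementary slackness: mu*(x + y - 529) = 0
Primal feasibility: x + y >= 529; dual feasibility: mu >= 0
If mu = 0 then x = y = 0, but 0 + 0 < 529 is infeasible, so the constraint is active.
Constraint active: x + y = 2*(mu/2) = 529 => mu = 529
x = y = 529/2, f = 279841/2
Verify: stationarity 2*(529/2) = 529 = mu; primal 529/2 + 529/2 = 529 >= 529; dual mu = 529 >= 0; complementary slackness 529*(529 - 529) = 0. All KKT conditions hold.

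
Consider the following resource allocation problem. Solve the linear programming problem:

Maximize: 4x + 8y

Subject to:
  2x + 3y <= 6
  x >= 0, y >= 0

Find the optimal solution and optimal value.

The feasible region has vertices at [(0, 0), (3, 0), (0, 2)].
Checking objective 4x + 8y at each vertex:
  (0, 0): 4*0 + 8*0 = 0
  (3, 0): 4*3 + 8*0 = 12
  (0, 2): 4*0 + 8*2 = 16
Maximum is 16 at (0, 2).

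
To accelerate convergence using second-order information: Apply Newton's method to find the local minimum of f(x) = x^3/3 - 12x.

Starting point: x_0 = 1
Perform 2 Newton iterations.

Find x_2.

f(x) = x^3/3 - 12x
f'(x) = x^2 - 12, f''(x) = 2x
Newton update: x_{n+1} = x_n - (x_n^2 - 12)/(2*x_n)
Step 1: x_0 = 1, f'=-11, f''=2, x_1 = 13/2
Step 2: x_1 = 13/2, f'=121/4, f''=13, x_2 = 217/52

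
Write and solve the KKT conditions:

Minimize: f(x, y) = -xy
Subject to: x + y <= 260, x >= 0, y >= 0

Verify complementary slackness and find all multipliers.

Problem: min -xy s.t. x + y <= 260 (multiplier lambda), x >= 0 (mu_x), y >= 0 (mu_y)
KKT stationarity: -y + lambda - mu_x = 0, -x + lambda - mu_y = 0, with lambda, mu_x, mu_y >= 0
Complementary slackness: lambda*(x + y - 260) = 0, mu_x*x = 0, mu_y*y = 0
If lambda = 0: y = -mu_x <= 0 and x = -mu_y <= 0 force x = y = 0 with f = 0; but x = y = 130 is feasible with f = -16900 < 0, so this is not the minimum. Hence lambda > 0 and x + y = 260.
Try x > 0, y > 0 (so mu_x = mu_y = 0): y = lambda, x = lambda => x = y = lambda
x + y = 260 => 2*lambda = 260 => lambda = 130
x* = y* = 130 > 0, consistent with mu_x = mu_y = 0.
(Any feasible point with x = 0 or y = 0 has f = 0 > -16900, so the minimum is not on those boundaries.)
min(-xy) = -16900 (i.e. max xy = 16900)
Multipliers: lambda = 130, mu_x = 0, mu_y = 0
Complementary slackness: lambda*(x + y - 260) = 130*(130 + 130 - 260) = 0, mu_x*x = 0*130 = 0, mu_y*y = 0*130 = 0. Satisfied.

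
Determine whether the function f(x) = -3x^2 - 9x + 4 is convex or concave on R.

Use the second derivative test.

f(x) = -3x^2 - 9x + 4
f'(x) = -6x - 9
f''(x) = -6
Since f''(x) = -6 < 0 for all x, f is concave on R.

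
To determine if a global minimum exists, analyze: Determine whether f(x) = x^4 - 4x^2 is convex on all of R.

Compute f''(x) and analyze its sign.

f(x) = x^4 - 4x^2
f'(x) = 4x^3 + -8x
f''(x) = 12x^2 + -8
f''(0) = -8 < 0, so not convex near x = 0
Therefore, f is not globally convex on R.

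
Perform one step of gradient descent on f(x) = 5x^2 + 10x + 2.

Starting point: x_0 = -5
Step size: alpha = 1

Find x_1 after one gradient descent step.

f(x) = 5x^2 + 10x + 2
f'(x) = 10x + 10
f'(-5) = 10*-5 + (10) = -40
x_1 = x_0 - alpha * f'(x_0) = -5 - 1 * -40 = 35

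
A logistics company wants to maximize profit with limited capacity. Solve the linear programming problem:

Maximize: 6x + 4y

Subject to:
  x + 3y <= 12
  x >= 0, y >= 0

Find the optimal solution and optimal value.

The feasible region has vertices at [(0, 0), (12, 0), (0, 4)].
Checking objective 6x + 4y at each vertex:
  (0, 0): 6*0 + 4*0 = 0
  (12, 0): 6*12 + 4*0 = 72
  (0, 4): 6*0 + 4*4 = 16
Maximum is 72 at (12, 0).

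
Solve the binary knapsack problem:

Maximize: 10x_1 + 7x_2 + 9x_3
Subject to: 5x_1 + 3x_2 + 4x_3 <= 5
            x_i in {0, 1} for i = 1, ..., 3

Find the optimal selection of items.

Items: item 1 (v=10, w=5), item 2 (v=7, w=3), item 3 (v=9, w=4)
Capacity: 5
Checking all 8 subsets (w = total weight, v = total value):
  {}: w = 0, v = 0
  {1}: w = 5, v = 10
  {2}: w = 3, v = 7
  {3}: w = 4, v = 9
  {1, 2}: w = 8 > 5, infeasible
  {1, 3}: w = 9 > 5, infeasible
  {2, 3}: w = 7 > 5, infeasible
  {1, 2, 3}: w = 12 > 5, infeasible
Best feasible subset: items [1]
Total weight: 5 <= 5, total value: 10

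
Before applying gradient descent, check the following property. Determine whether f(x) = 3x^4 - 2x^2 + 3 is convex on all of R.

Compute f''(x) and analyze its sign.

f(x) = 3x^4 - 2x^2 + 3
f'(x) = 12x^3 + -4x
f''(x) = 36x^2 + -4
f''(0) = -4 < 0, so not convex near x = 0
Therefore, f is not globally convex on R.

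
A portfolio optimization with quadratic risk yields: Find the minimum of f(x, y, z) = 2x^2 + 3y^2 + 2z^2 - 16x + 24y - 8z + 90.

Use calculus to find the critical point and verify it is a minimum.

f(x,y,z) = 2x^2 + 3y^2 + 2z^2 - 16x + 24y - 8z + 90
df/dx = 4x + (-16) = 0 => x = 4
df/dy = 6y + (24) = 0 => y = -4
df/dz = 4z + (-8) = 0 => z = 2
f(4,-4,2) = 2*(4)^2 + 3*(-4)^2 + 2*(2)^2 + -16*(4) + 24*(-4) + -8*(2) + 90 = 2
Hessian is diagonal with entries 4, 6, 4 > 0, confirmed minimum.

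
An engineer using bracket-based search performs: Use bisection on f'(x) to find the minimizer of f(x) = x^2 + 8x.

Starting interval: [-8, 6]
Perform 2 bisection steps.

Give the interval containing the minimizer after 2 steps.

Finding critical point of f(x) = x^2 + 8x using bisection on f'(x) = 2x + 8.
f'(x) = 0 when x = -4.
Starting interval: [-8, 6]
Step 1: mid = -1, f'(mid) = 6, new interval = [-8, -1]
Step 2: mid = -9/2, f'(mid) = -1, new interval = [-9/2, -1]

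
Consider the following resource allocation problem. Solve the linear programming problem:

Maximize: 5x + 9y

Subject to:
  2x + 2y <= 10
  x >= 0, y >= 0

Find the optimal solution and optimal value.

The feasible region has vertices at [(0, 0), (5, 0), (0, 5)].
Checking objective 5x + 9y at each vertex:
  (0, 0): 5*0 + 9*0 = 0
  (5, 0): 5*5 + 9*0 = 25
  (0, 5): 5*0 + 9*5 = 45
Maximum is 45 at (0, 5).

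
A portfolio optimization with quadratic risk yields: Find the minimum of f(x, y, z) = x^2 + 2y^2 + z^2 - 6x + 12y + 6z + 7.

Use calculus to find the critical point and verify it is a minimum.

f(x,y,z) = x^2 + 2y^2 + z^2 - 6x + 12y + 6z + 7
df/dx = 2x + (-6) = 0 => x = 3
df/dy = 4y + (12) = 0 => y = -3
df/dz = 2z + (6) = 0 => z = -3
f(3,-3,-3) = 1*(3)^2 + 2*(-3)^2 + 1*(-3)^2 + -6*(3) + 12*(-3) + 6*(-3) + 7 = -29
Hessian is diagonal with entries 2, 4, 2 > 0, confirmed minimum.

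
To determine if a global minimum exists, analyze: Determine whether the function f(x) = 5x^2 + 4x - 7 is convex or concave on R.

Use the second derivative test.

f(x) = 5x^2 + 4x - 7
f'(x) = 10x + 4
f''(x) = 10
Since f''(x) = 10 > 0 for all x, f is convex on R.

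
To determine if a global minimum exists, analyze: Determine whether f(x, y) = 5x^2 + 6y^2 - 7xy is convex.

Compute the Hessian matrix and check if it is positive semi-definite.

f(x,y) = 5x^2 + 6y^2 - 7xy
Hessian H = [[10, -7], [-7, 12]]
trace(H) = 22, det(H) = 71
Eigenvalues: (22 +/- sqrt(200)) / 2 = 18.07, 3.929
Since both eigenvalues > 0, f is convex.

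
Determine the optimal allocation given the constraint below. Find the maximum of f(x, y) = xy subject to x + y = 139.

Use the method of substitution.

Substitute y = 139 - x into f(x,y) = xy:
g(x) = x(139 - x) = 139x - x^2
g'(x) = 139 - 2x = 0  =>  x = 139/2
y = 139 - 139/2 = 139/2
Maximum value = (139/2) * (139/2) = 19321/4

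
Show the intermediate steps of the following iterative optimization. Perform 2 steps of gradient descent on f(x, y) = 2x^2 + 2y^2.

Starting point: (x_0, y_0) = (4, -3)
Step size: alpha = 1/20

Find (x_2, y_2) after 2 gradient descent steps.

f(x,y) = 2x^2 + 2y^2
grad_x = 4x + 0y, grad_y = 4y + 0x
Step 1: grad = (16, -12), (16/5, -12/5)
Step 2: grad = (64/5, -48/5), (64/25, -48/25)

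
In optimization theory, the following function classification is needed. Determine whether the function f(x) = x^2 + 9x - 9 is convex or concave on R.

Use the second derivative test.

f(x) = x^2 + 9x - 9
f'(x) = 2x + 9
f''(x) = 2
Since f''(x) = 2 > 0 for all x, f is convex on R.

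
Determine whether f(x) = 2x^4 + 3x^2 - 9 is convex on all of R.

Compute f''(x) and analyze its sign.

f(x) = 2x^4 + 3x^2 - 9
f'(x) = 8x^3 + 6x
f''(x) = 24x^2 + 6
f''(x) = 24x^2 + 6 >= 6 > 0 for all x
Therefore, f is convex on R.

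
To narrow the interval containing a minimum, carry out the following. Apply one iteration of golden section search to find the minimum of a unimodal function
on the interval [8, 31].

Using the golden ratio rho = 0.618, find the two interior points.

Golden section search on [8, 31].
Golden ratio rho = 0.618 (approx).
Interior points:
  x_1 = 8 + (1-0.618)*23 = 16.7860
  x_2 = 8 + 0.618*23 = 22.2140
Compare f(x_1) and f(x_2) to determine which subinterval to keep.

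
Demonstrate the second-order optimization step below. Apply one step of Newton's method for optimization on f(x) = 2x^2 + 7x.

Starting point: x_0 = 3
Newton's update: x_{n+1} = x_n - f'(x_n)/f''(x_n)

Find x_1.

f(x) = 2x^2 + 7x
f'(x) = 4x + (7), f''(x) = 4
Newton step: x_1 = x_0 - f'(x_0)/f''(x_0)
f'(3) = 19
x_1 = 3 - 19/4 = -7/4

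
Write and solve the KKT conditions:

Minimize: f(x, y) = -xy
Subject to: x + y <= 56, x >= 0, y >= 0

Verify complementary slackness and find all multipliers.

Problem: min -xy s.t. x + y <= 56 (multiplier lambda), x >= 0 (mu_x), y >= 0 (mu_y)
KKT stationarity: -y + lambda - mu_x = 0, -x + lambda - mu_y = 0, with lambda, mu_x, mu_y >= 0
Complementary slackness: lambda*(x + y - 56) = 0, mu_x*x = 0, mu_y*y = 0
If lambda = 0: y = -mu_x <= 0 and x = -mu_y <= 0 force x = y = 0 with f = 0; but x = y = 28 is feasible with f = -784 < 0, so this is not the minimum. Hence lambda > 0 and x + y = 56.
Try x > 0, y > 0 (so mu_x = mu_y = 0): y = lambda, x = lambda => x = y = lambda
x + y = 56 => 2*lambda = 56 => lambda = 28
x* = y* = 28 > 0, consistent with mu_x = mu_y = 0.
(Any feasible point with x = 0 or y = 0 has f = 0 > -784, so the minimum is not on those boundaries.)
min(-xy) = -784 (i.e. max xy = 784)
Multipliers: lambda = 28, mu_x = 0, mu_y = 0
Complementary slackness: lambda*(x + y - 56) = 28*(28 + 28 - 56) = 0, mu_x*x = 0*28 = 0, mu_y*y = 0*28 = 0. Satisfied.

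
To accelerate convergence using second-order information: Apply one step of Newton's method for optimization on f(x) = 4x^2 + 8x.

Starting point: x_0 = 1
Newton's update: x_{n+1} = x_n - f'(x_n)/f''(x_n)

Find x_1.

f(x) = 4x^2 + 8x
f'(x) = 8x + (8), f''(x) = 8
Newton step: x_1 = x_0 - f'(x_0)/f''(x_0)
f'(1) = 16
x_1 = 1 - 16/8 = -1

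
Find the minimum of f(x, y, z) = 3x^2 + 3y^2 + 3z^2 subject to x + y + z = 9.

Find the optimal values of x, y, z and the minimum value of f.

Using Lagrange multipliers on f = 3x^2 + 3y^2 + 3z^2 with constraint x + y + z = 9:
Conditions: 2*3*x = lambda, 2*3*y = lambda, 2*3*z = lambda
So x = lambda/6, y = lambda/6, z = lambda/6
Substituting into constraint: lambda * (1/2) = 9
lambda = 18
x = 3, y = 3, z = 3
Minimum value = 81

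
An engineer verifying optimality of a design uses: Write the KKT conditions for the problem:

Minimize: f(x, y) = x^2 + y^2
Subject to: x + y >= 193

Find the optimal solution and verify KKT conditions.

KKT conditions for min x^2 + y^2 s.t. x + y >= 193:
Stationarity: 2x = mu, 2y = mu
So x = y = mu/2.
Complementary slackness: mu*(x + y - 193) = 0
Primal feasibility: x + y >= 193; dual feasibility: mu >= 0
If mu = 0 then x = y = 0, but 0 + 0 < 193 is infeasible, so the constraint is active.
Constraint active: x + y = 2*(mu/2) = 193 => mu = 193
x = y = 193/2, f = 37249/2
Verify: stationarity 2*(193/2) = 193 = mu; primal 193/2 + 193/2 = 193 >= 193; dual mu = 193 >= 0; complementary slackness 193*(193 - 193) = 0. All KKT conditions hold.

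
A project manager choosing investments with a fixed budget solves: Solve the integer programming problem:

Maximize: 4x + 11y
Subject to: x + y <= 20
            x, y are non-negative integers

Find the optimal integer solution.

Objective: 4x + 11y, constraint: x + y <= 20
Coefficient of y is 11 > coefficient of x is 4, so allocate the entire budget to y.
Optimal: x = 0, y = 20, value = 220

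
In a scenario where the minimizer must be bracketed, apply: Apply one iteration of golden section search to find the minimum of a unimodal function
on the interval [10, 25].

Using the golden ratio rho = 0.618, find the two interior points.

Golden section search on [10, 25].
Golden ratio rho = 0.618 (approx).
Interior points:
  x_1 = 10 + (1-0.618)*15 = 15.7300
  x_2 = 10 + 0.618*15 = 19.2700
Compare f(x_1) and f(x_2) to determine which subinterval to keep.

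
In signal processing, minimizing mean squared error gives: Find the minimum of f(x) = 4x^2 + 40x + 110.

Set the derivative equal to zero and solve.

f(x) = 4x^2 + 40x + 110
f'(x) = 8x + (40) = 0
x = -40/8 = -5
f(-5) = 10
Since f''(x) = 8 > 0, this is a minimum.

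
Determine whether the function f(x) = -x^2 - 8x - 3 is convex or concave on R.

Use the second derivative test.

f(x) = -x^2 - 8x - 3
f'(x) = -2x - 8
f''(x) = -2
Since f''(x) = -2 < 0 for all x, f is concave on R.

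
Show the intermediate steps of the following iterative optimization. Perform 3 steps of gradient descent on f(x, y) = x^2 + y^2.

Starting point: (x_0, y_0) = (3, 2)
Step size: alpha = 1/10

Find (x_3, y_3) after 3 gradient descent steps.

f(x,y) = x^2 + y^2
grad_x = 2x + 0y, grad_y = 2y + 0x
Step 1: grad = (6, 4), (12/5, 8/5)
Step 2: grad = (24/5, 16/5), (48/25, 32/25)
Step 3: grad = (96/25, 64/25), (192/125, 128/125)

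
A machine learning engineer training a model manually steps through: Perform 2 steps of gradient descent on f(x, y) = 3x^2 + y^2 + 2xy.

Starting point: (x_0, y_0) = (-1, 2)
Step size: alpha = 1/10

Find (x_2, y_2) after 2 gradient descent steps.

f(x,y) = 3x^2 + y^2 + 2xy
grad_x = 6x + 2y, grad_y = 2y + 2x
Step 1: grad = (-2, 2), (-4/5, 9/5)
Step 2: grad = (-6/5, 2), (-17/25, 8/5)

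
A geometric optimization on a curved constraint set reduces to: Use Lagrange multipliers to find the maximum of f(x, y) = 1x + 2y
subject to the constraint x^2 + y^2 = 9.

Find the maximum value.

Set up Lagrange conditions: grad f = lambda * grad g
  1 = 2*lambda*x
  2 = 2*lambda*y
From these: x/y = 1/2, so x = 1t, y = 2t for some t.
Substitute into constraint: (1t)^2 + (2t)^2 = 9
  t^2 * 5 = 9
  t = sqrt(9/5)
Maximum = 1*x + 2*y = (1^2 + 2^2)*t = 5 * sqrt(9/5) = sqrt(45)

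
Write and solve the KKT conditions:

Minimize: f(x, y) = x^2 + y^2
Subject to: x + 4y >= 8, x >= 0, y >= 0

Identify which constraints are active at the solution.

KKT conditions for min x^2 + y^2 s.t. 1x + 4y >= 8, x >= 0, y >= 0:
Stationarity: 2x = mu*1 + mu_x, 2y = mu*4 + mu_y, with mu, mu_x, mu_y >= 0
Complementary slackness: mu*(x + 4y - 8) = 0, mu_x*x = 0, mu_y*y = 0
(0, 0) is infeasible (1*0 + 4*0 < 8), so if mu = 0 stationarity would force x = mu_x/2 >= 0, y = mu_y/2 >= 0 with mu_x*x = mu_y*y = 0, i.e. x = y = 0: contradiction. Hence mu > 0 and x + 4y = 8 is active.
Try x > 0, y > 0 (so mu_x = mu_y = 0): x = 1*mu/2, y = 4*mu/2
Substitute: 1*(1*mu/2) + 4*(4*mu/2) = 8
  mu*17/2 = 8 => mu = 16/17
x* = 8/17 > 0, y* = 32/17 > 0, consistent with mu_x = mu_y = 0.
f is convex and the constraints are linear, so this KKT point is the global minimum.
f* = 64/17
Active constraints: x + 4y >= 8 (holds with equality, mu = 16/17 > 0); x >= 0 and y >= 0 are inactive (mu_x = mu_y = 0).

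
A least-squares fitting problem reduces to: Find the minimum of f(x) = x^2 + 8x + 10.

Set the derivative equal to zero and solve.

f(x) = x^2 + 8x + 10
f'(x) = 2x + (8) = 0
x = -8/2 = -4
f(-4) = -6
Since f''(x) = 2 > 0, this is a minimum.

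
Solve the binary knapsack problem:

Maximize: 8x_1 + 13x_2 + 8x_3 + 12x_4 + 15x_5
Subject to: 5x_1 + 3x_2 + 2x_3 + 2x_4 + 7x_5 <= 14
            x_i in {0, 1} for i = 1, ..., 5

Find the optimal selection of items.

Items: item 1 (v=8, w=5), item 2 (v=13, w=3), item 3 (v=8, w=2), item 4 (v=12, w=2), item 5 (v=15, w=7)
Capacity: 14
Checking all 32 subsets (w = total weight, v = total value):
  {}: w = 0, v = 0
  {1}: w = 5, v = 8
  {2}: w = 3, v = 13
  {3}: w = 2, v = 8
  {4}: w = 2, v = 12
  {5}: w = 7, v = 15
  {1, 2}: w = 8, v = 21
  {1, 3}: w = 7, v = 16
  {1, 4}: w = 7, v = 20
  {1, 5}: w = 12, v = 23
  {2, 3}: w = 5, v = 21
  {2, 4}: w = 5, v = 25
  {2, 5}: w = 10, v = 28
  {3, 4}: w = 4, v = 20
  {3, 5}: w = 9, v = 23
  {4, 5}: w = 9, v = 27
  {1, 2, 3}: w = 10, v = 29
  {1, 2, 4}: w = 10, v = 33
  {1, 2, 5}: w = 15 > 14, infeasible
  {1, 3, 4}: w = 9, v = 28
  {1, 3, 5}: w = 14, v = 31
  {1, 4, 5}: w = 14, v = 35
  {2, 3, 4}: w = 7, v = 33
  {2, 3, 5}: w = 12, v = 36
  {2, 4, 5}: w = 12, v = 40
  {3, 4, 5}: w = 11, v = 35
  {1, 2, 3, 4}: w = 12, v = 41
  {1, 2, 3, 5}: w = 17 > 14, infeasible
  {1, 2, 4, 5}: w = 17 > 14, infeasible
  {1, 3, 4, 5}: w = 16 > 14, infeasible
  {2, 3, 4, 5}: w = 14, v = 48
  {1, 2, 3, 4, 5}: w = 19 > 14, infeasible
Best feasible subset: items [2, 3, 4, 5]
Total weight: 14 <= 14, total value: 48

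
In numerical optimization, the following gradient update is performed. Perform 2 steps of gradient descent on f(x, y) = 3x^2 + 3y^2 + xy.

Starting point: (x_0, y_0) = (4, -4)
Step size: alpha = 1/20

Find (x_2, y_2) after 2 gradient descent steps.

f(x,y) = 3x^2 + 3y^2 + xy
grad_x = 6x + 1y, grad_y = 6y + 1x
Step 1: grad = (20, -20), (3, -3)
Step 2: grad = (15, -15), (9/4, -9/4)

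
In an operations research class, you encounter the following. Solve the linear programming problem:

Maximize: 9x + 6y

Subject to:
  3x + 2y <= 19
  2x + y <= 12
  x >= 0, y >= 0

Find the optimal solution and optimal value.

Feasible vertices: (0, 0), (0, 19/2), (5, 2), (6, 0)
Objective 9x + 6y at each:
  (0, 0): 0
  (0, 19/2): 57
  (5, 2): 57
  (6, 0): 54
Maximum is 57 at (0, 19/2).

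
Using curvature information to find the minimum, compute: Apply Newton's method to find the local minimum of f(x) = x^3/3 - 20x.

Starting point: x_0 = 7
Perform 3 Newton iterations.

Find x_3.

f(x) = x^3/3 - 20x
f'(x) = x^2 - 20, f''(x) = 2x
Newton update: x_{n+1} = x_n - (x_n^2 - 20)/(2*x_n)
Step 1: x_0 = 7, f'=29, f''=14, x_1 = 69/14
Step 2: x_1 = 69/14, f'=841/196, f''=69/7, x_2 = 8681/1932
Step 3: x_2 = 8681/1932, f'=707281/3732624, f''=8681/966, x_3 = 150012241/33543384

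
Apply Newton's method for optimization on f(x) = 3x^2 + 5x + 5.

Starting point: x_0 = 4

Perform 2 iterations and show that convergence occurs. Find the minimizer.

f(x) = 3x^2 + 5x + 5, f'(x) = 6x + (5), f''(x) = 6
Step 1: f'(4) = 29, x_1 = 4 - 29/6 = -5/6
Step 2: f'(-5/6) = 0, x_2 = -5/6 (converged)
Newton's method converges in 1 step for quadratics.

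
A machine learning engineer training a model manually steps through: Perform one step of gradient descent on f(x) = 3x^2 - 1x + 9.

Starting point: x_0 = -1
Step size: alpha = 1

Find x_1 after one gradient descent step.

f(x) = 3x^2 - 1x + 9
f'(x) = 6x - 1
f'(-1) = 6*-1 + (-1) = -7
x_1 = x_0 - alpha * f'(x_0) = -1 - 1 * -7 = 6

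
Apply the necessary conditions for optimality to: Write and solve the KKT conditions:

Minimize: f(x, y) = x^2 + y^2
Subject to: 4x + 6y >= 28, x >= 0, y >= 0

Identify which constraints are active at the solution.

KKT conditions for min x^2 + y^2 s.t. 4x + 6y >= 28, x >= 0, y >= 0:
Stationarity: 2x = mu*4 + mu_x, 2y = mu*6 + mu_y, with mu, mu_x, mu_y >= 0
Complementary slackness: mu*(4x + 6y - 28) = 0, mu_x*x = 0, mu_y*y = 0
(0, 0) is infeasible (4*0 + 6*0 < 28), so if mu = 0 stationarity would force x = mu_x/2 >= 0, y = mu_y/2 >= 0 with mu_x*x = mu_y*y = 0, i.e. x = y = 0: contradiction. Hence mu > 0 and 4x + 6y = 28 is active.
Try x > 0, y > 0 (so mu_x = mu_y = 0): x = 4*mu/2, y = 6*mu/2
Substitute: 4*(4*mu/2) + 6*(6*mu/2) = 28
  mu*52/2 = 28 => mu = 14/13
x* = 28/13 > 0, y* = 42/13 > 0, consistent with mu_x = mu_y = 0.
f is convex and the constraints are linear, so this KKT point is the global minimum.
f* = 196/13
Active constraints: 4x + 6y >= 28 (holds with equality, mu = 14/13 > 0); x >= 0 and y >= 0 are inactive (mu_x = mu_y = 0).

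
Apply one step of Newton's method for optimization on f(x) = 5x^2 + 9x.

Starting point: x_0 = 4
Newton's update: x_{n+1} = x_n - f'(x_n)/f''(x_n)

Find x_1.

f(x) = 5x^2 + 9x
f'(x) = 10x + (9), f''(x) = 10
Newton step: x_1 = x_0 - f'(x_0)/f''(x_0)
f'(4) = 49
x_1 = 4 - 49/10 = -9/10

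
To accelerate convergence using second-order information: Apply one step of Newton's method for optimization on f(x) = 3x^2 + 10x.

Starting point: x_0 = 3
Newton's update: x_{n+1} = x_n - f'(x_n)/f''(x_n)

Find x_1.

f(x) = 3x^2 + 10x
f'(x) = 6x + (10), f''(x) = 6
Newton step: x_1 = x_0 - f'(x_0)/f''(x_0)
f'(3) = 28
x_1 = 3 - 28/6 = -5/3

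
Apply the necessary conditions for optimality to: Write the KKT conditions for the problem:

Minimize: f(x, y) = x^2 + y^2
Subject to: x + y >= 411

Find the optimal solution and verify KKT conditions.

KKT conditions for min x^2 + y^2 s.t. x + y >= 411:
Stationarity: 2x = mu, 2y = mu
So x = y = mu/2.
Complementary slackness: mu*(x + y - 411) = 0
Primal feasibility: x + y >= 411; dual feasibility: mu >= 0
If mu = 0 then x = y = 0, but 0 + 0 < 411 is infeasible, so the constraint is active.
Constraint active: x + y = 2*(mu/2) = 411 => mu = 411
x = y = 411/2, f = 168921/2
Verify: stationarity 2*(411/2) = 411 = mu; primal 411/2 + 411/2 = 411 >= 411; dual mu = 411 >= 0; complementary slackness 411*(411 - 411) = 0. All KKT conditions hold.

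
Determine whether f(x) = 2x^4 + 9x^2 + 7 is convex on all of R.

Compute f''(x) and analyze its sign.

f(x) = 2x^4 + 9x^2 + 7
f'(x) = 8x^3 + 18x
f''(x) = 24x^2 + 18
f''(x) = 24x^2 + 18 >= 18 > 0 for all x
Therefore, f is convex on R.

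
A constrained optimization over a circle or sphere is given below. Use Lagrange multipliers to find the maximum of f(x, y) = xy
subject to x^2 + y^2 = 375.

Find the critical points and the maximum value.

Lagrange conditions: y = 2*lambda*x and x = 2*lambda*y
If x = 0 then y = 0, violating the constraint, so x, y != 0.
Dividing: y/x = x/y => x^2 = y^2 => y = x or y = -x
Constraint: 2x^2 = 375 => x^2 = 375/2 => x = +/-sqrt(375/2)
Critical points: (sqrt(375/2), sqrt(375/2)), (-sqrt(375/2), -sqrt(375/2)), (sqrt(375/2), -sqrt(375/2)), (-sqrt(375/2), sqrt(375/2))
  y = x:  xy = x^2 = 375/2  at (sqrt(375/2), sqrt(375/2)) and (-sqrt(375/2), -sqrt(375/2))
  y = -x: xy = -x^2 = -375/2 at (sqrt(375/2), -sqrt(375/2)) and (-sqrt(375/2), sqrt(375/2))
Maximum xy = 375/2 at (sqrt(375/2), sqrt(375/2)) and (-sqrt(375/2), -sqrt(375/2))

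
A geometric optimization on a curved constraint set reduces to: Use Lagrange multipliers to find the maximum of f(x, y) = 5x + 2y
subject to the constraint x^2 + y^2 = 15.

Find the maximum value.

Set up Lagrange conditions: grad f = lambda * grad g
  5 = 2*lambda*x
  2 = 2*lambda*y
From these: x/y = 5/2, so x = 5t, y = 2t for some t.
Substitute into constraint: (5t)^2 + (2t)^2 = 15
  t^2 * 29 = 15
  t = sqrt(15/29)
Maximum = 5*x + 2*y = (5^2 + 2^2)*t = 29 * sqrt(15/29) = sqrt(435)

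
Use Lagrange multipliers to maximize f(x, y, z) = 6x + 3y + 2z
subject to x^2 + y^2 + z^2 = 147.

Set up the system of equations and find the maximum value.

Lagrange conditions: 6 = 2*lambda*x, 3 = 2*lambda*y, 2 = 2*lambda*z
So x:6 = y:3 = z:2, i.e. x = 6t, y = 3t, z = 2t
Constraint: t^2*(6^2 + 3^2 + 2^2) = 147
  t^2 * 49 = 147  =>  t = sqrt(3)
Maximum = 6*6t + 3*3t + 2*2t = 49*sqrt(3) = sqrt(7203)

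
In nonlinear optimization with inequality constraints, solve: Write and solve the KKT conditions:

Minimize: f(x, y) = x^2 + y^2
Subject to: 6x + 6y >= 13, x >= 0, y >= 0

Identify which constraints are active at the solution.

KKT conditions for min x^2 + y^2 s.t. 6x + 6y >= 13, x >= 0, y >= 0:
Stationarity: 2x = mu*6 + mu_x, 2y = mu*6 + mu_y, with mu, mu_x, mu_y >= 0
Complementary slackness: mu*(6x + 6y - 13) = 0, mu_x*x = 0, mu_y*y = 0
(0, 0) is infeasible (6*0 + 6*0 < 13), so if mu = 0 stationarity would force x = mu_x/2 >= 0, y = mu_y/2 >= 0 with mu_x*x = mu_y*y = 0, i.e. x = y = 0: contradiction. Hence mu > 0 and 6x + 6y = 13 is active.
Try x > 0, y > 0 (so mu_x = mu_y = 0): x = 6*mu/2, y = 6*mu/2
Substitute: 6*(6*mu/2) + 6*(6*mu/2) = 13
  mu*72/2 = 13 => mu = 13/36
x* = 13/12 > 0, y* = 13/12 > 0, consistent with mu_x = mu_y = 0.
f is convex and the constraints are linear, so this KKT point is the global minimum.
f* = 169/72
Active constraints: 6x + 6y >= 13 (holds with equality, mu = 13/36 > 0); x >= 0 and y >= 0 are inactive (mu_x = mu_y = 0).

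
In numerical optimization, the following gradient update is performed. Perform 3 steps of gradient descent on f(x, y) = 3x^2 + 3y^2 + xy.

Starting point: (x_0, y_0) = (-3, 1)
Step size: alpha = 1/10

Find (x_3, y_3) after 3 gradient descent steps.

f(x,y) = 3x^2 + 3y^2 + xy
grad_x = 6x + 1y, grad_y = 6y + 1x
Step 1: grad = (-17, 3), (-13/10, 7/10)
Step 2: grad = (-71/10, 29/10), (-59/100, 41/100)
Step 3: grad = (-313/100, 187/100), (-277/1000, 223/1000)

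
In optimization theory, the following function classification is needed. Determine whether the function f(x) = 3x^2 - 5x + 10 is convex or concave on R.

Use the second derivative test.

f(x) = 3x^2 - 5x + 10
f'(x) = 6x - 5
f''(x) = 6
Since f''(x) = 6 > 0 for all x, f is convex on R.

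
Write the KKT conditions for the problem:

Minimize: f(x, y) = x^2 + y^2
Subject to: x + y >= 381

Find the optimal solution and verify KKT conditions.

KKT conditions for min x^2 + y^2 s.t. x + y >= 381:
Stationarity: 2x = mu, 2y = mu
So x = y = mu/2.
Complementary slackness: mu*(x + y - 381) = 0
Primal feasibility: x + y >= 381; dual feasibility: mu >= 0
If mu = 0 then x = y = 0, but 0 + 0 < 381 is infeasible, so the constraint is active.
Constraint active: x + y = 2*(mu/2) = 381 => mu = 381
x = y = 381/2, f = 145161/2
Verify: stationarity 2*(381/2) = 381 = mu; primal 381/2 + 381/2 = 381 >= 381; dual mu = 381 >= 0; complementary slackness 381*(381 - 381) = 0. All KKT conditions hold.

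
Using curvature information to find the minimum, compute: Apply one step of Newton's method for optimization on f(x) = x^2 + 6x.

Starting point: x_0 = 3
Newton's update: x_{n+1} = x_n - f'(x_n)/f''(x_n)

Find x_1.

f(x) = x^2 + 6x
f'(x) = 2x + (6), f''(x) = 2
Newton step: x_1 = x_0 - f'(x_0)/f''(x_0)
f'(3) = 12
x_1 = 3 - 12/2 = -3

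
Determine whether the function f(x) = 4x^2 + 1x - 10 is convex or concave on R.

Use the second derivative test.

f(x) = 4x^2 + 1x - 10
f'(x) = 8x + 1
f''(x) = 8
Since f''(x) = 8 > 0 for all x, f is convex on R.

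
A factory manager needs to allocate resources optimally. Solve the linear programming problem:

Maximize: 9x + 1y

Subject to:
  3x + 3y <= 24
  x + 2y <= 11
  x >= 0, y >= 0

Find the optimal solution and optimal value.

Feasible vertices: (0, 0), (0, 11/2), (5, 3), (8, 0)
Objective 9x + 1y at each:
  (0, 0): 0
  (0, 11/2): 11/2
  (5, 3): 48
  (8, 0): 72
Maximum is 72 at (8, 0).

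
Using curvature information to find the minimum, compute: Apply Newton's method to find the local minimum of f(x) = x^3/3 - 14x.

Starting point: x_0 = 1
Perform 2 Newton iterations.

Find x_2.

f(x) = x^3/3 - 14x
f'(x) = x^2 - 14, f''(x) = 2x
Newton update: x_{n+1} = x_n - (x_n^2 - 14)/(2*x_n)
Step 1: x_0 = 1, f'=-13, f''=2, x_1 = 15/2
Step 2: x_1 = 15/2, f'=169/4, f''=15, x_2 = 281/60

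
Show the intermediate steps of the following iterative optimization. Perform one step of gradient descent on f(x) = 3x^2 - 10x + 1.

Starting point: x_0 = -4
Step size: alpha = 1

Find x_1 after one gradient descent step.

f(x) = 3x^2 - 10x + 1
f'(x) = 6x - 10
f'(-4) = 6*-4 + (-10) = -34
x_1 = x_0 - alpha * f'(x_0) = -4 - 1 * -34 = 30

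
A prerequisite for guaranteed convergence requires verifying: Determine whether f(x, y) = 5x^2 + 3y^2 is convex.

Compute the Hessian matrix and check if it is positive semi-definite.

f(x,y) = 5x^2 + 3y^2
Hessian H = [[10, 0], [0, 6]]
trace(H) = 16, det(H) = 60
Eigenvalues: (16 +/- sqrt(16)) / 2 = 10, 6
Since both eigenvalues > 0, f is convex.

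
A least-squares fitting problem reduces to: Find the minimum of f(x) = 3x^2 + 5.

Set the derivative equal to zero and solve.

f(x) = 3x^2 + 5
f'(x) = 6x + (0) = 0
x = 0/6 = 0
f(0) = 5
Since f''(x) = 6 > 0, this is a minimum.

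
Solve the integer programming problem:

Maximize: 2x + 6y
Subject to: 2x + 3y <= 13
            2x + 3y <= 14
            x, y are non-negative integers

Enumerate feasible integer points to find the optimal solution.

Constraint 1: 2x + 3y <= 13
Constraint 2: 2x + 3y <= 14
Feasible x range (need y >= 0): 0 <= x <= min(13/2, 14/2) => x in {0, ..., 6}.
Enumerate feasible integer points row by row (the coefficient of y is 6 > 0, so for each x the largest feasible y gives the best value):
  x = 0: y <= min((13 - 2*0)/3, (14 - 2*0)/3) => y in {0, ..., 4}; best 2*0 + 6*4 = 24
  x = 1: y <= min((13 - 2*1)/3, (14 - 2*1)/3) => y in {0, ..., 3}; best 2*1 + 6*3 = 20
  x = 2: y <= min((13 - 2*2)/3, (14 - 2*2)/3) => y in {0, ..., 3}; best 2*2 + 6*3 = 22
  x = 3: y <= min((13 - 2*3)/3, (14 - 2*3)/3) => y in {0, ..., 2}; best 2*3 + 6*2 = 18
  x = 4: y <= min((13 - 2*4)/3, (14 - 2*4)/3) => y in {0, ..., 1}; best 2*4 + 6*1 = 14
  x = 5: y <= min((13 - 2*5)/3, (14 - 2*5)/3) => y in {0, ..., 1}; best 2*5 + 6*1 = 16
  x = 6: y <= min((13 - 2*6)/3, (14 - 2*6)/3) => y in {0}; best 2*6 + 6*0 = 12
The maximum 2x + 6y = 24 is achieved at x = 0, y = 4.
Check: 2*0 + 3*4 = 12 <= 13 and 2*0 + 3*4 = 12 <= 14.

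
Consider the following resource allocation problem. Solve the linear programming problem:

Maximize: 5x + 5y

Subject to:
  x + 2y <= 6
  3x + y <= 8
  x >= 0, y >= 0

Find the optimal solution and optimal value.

Feasible vertices: (0, 0), (0, 3), (2, 2), (8/3, 0)
Objective 5x + 5y at each:
  (0, 0): 0
  (0, 3): 15
  (2, 2): 20
  (8/3, 0): 40/3
Maximum is 20 at (2, 2).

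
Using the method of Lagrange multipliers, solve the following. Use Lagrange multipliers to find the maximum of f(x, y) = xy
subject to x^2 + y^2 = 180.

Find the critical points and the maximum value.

Lagrange conditions: y = 2*lambda*x and x = 2*lambda*y
If x = 0 then y = 0, violating the constraint, so x, y != 0.
Dividing: y/x = x/y => x^2 = y^2 => y = x or y = -x
Constraint: 2x^2 = 180 => x^2 = 90 => x = +/-sqrt(90)
Critical points: (sqrt(90), sqrt(90)), (-sqrt(90), -sqrt(90)), (sqrt(90), -sqrt(90)), (-sqrt(90), sqrt(90))
  y = x:  xy = x^2 = 90  at (sqrt(90), sqrt(90)) and (-sqrt(90), -sqrt(90))
  y = -x: xy = -x^2 = -90 at (sqrt(90), -sqrt(90)) and (-sqrt(90), sqrt(90))
Maximum xy = 90 at (sqrt(90), sqrt(90)) and (-sqrt(90), -sqrt(90))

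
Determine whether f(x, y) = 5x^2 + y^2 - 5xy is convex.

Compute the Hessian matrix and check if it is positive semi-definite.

f(x,y) = 5x^2 + y^2 - 5xy
Hessian H = [[10, -5], [-5, 2]]
trace(H) = 12, det(H) = -5
Eigenvalues: (12 +/- sqrt(164)) / 2 = 12.4, -0.4031
Since not both eigenvalues positive, f is neither convex nor concave.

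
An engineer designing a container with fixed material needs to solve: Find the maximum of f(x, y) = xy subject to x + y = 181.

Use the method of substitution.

Substitute y = 181 - x into f(x,y) = xy:
g(x) = x(181 - x) = 181x - x^2
g'(x) = 181 - 2x = 0  =>  x = 181/2
y = 181 - 181/2 = 181/2
Maximum value = (181/2) * (181/2) = 32761/4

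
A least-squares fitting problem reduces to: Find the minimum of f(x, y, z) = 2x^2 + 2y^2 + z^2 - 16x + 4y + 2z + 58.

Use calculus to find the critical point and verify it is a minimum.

f(x,y,z) = 2x^2 + 2y^2 + z^2 - 16x + 4y + 2z + 58
df/dx = 4x + (-16) = 0 => x = 4
df/dy = 4y + (4) = 0 => y = -1
df/dz = 2z + (2) = 0 => z = -1
f(4,-1,-1) = 2*(4)^2 + 2*(-1)^2 + 1*(-1)^2 + -16*(4) + 4*(-1) + 2*(-1) + 58 = 23
Hessian is diagonal with entries 4, 4, 2 > 0, confirmed minimum.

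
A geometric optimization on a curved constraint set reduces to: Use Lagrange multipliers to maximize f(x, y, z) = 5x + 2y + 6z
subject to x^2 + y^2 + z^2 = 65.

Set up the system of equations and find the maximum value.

Lagrange conditions: 5 = 2*lambda*x, 2 = 2*lambda*y, 6 = 2*lambda*z
So x:5 = y:2 = z:6, i.e. x = 5t, y = 2t, z = 6t
Constraint: t^2*(5^2 + 2^2 + 6^2) = 65
  t^2 * 65 = 65  =>  t = sqrt(1)
Maximum = 5*5t + 2*2t + 6*6t = 65*sqrt(1) = 65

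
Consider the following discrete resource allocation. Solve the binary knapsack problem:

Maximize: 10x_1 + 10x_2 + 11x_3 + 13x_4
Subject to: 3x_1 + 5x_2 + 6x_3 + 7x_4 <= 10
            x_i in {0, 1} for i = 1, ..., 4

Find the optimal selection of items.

Items: item 1 (v=10, w=3), item 2 (v=10, w=5), item 3 (v=11, w=6), item 4 (v=13, w=7)
Capacity: 10
Checking all 16 subsets (w = total weight, v = total value):
  {}: w = 0, v = 0
  {1}: w = 3, v = 10
  {2}: w = 5, v = 10
  {3}: w = 6, v = 11
  {4}: w = 7, v = 13
  {1, 2}: w = 8, v = 20
  {1, 3}: w = 9, v = 21
  {1, 4}: w = 10, v = 23
  {2, 3}: w = 11 > 10, infeasible
  {2, 4}: w = 12 > 10, infeasible
  {3, 4}: w = 13 > 10, infeasible
  {1, 2, 3}: w = 14 > 10, infeasible
  {1, 2, 4}: w = 15 > 10, infeasible
  {1, 3, 4}: w = 16 > 10, infeasible
  {2, 3, 4}: w = 18 > 10, infeasible
  {1, 2, 3, 4}: w = 21 > 10, infeasible
Best feasible subset: items [1, 4]
Total weight: 10 <= 10, total value: 23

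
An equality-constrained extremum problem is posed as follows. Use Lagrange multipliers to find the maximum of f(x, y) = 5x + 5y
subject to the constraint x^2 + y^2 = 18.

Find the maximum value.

Set up Lagrange conditions: grad f = lambda * grad g
  5 = 2*lambda*x
  5 = 2*lambda*y
From these: x/y = 5/5, so x = 5t, y = 5t for some t.
Substitute into constraint: (5t)^2 + (5t)^2 = 18
  t^2 * 50 = 18
  t = sqrt(18/50)
Maximum = 5*x + 5*y = (5^2 + 5^2)*t = 50 * sqrt(18/50) = 30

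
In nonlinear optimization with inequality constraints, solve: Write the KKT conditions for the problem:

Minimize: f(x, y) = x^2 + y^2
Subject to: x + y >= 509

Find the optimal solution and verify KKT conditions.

KKT conditions for min x^2 + y^2 s.t. x + y >= 509:
Stationarity: 2x = mu, 2y = mu
So x = y = mu/2.
Complementary slackness: mu*(x + y - 509) = 0
Primal feasibility: x + y >= 509; dual feasibility: mu >= 0
If mu = 0 then x = y = 0, but 0 + 0 < 509 is infeasible, so the constraint is active.
Constraint active: x + y = 2*(mu/2) = 509 => mu = 509
x = y = 509/2, f = 259081/2
Verify: stationarity 2*(509/2) = 509 = mu; primal 509/2 + 509/2 = 509 >= 509; dual mu = 509 >= 0; complementary slackness 509*(509 - 509) = 0. All KKT conditions hold.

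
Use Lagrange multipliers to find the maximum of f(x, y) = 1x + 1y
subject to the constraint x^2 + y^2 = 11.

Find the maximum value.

Set up Lagrange conditions: grad f = lambda * grad g
  1 = 2*lambda*x
  1 = 2*lambda*y
From these: x/y = 1/1, so x = 1t, y = 1t for some t.
Substitute into constraint: (1t)^2 + (1t)^2 = 11
  t^2 * 2 = 11
  t = sqrt(11/2)
Maximum = 1*x + 1*y = (1^2 + 1^2)*t = 2 * sqrt(11/2) = sqrt(22)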